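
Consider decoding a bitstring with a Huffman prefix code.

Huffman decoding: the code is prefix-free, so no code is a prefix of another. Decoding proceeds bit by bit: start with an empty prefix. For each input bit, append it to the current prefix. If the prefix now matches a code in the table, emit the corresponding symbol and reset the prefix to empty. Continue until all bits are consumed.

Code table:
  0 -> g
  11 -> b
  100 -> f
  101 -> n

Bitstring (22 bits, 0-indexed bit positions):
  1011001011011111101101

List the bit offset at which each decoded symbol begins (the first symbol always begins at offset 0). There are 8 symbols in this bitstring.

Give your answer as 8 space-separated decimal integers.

Answer: 0 3 6 9 12 14 16 19

Derivation:
Bit 0: prefix='1' (no match yet)
Bit 1: prefix='10' (no match yet)
Bit 2: prefix='101' -> emit 'n', reset
Bit 3: prefix='1' (no match yet)
Bit 4: prefix='10' (no match yet)
Bit 5: prefix='100' -> emit 'f', reset
Bit 6: prefix='1' (no match yet)
Bit 7: prefix='10' (no match yet)
Bit 8: prefix='101' -> emit 'n', reset
Bit 9: prefix='1' (no match yet)
Bit 10: prefix='10' (no match yet)
Bit 11: prefix='101' -> emit 'n', reset
Bit 12: prefix='1' (no match yet)
Bit 13: prefix='11' -> emit 'b', reset
Bit 14: prefix='1' (no match yet)
Bit 15: prefix='11' -> emit 'b', reset
Bit 16: prefix='1' (no match yet)
Bit 17: prefix='10' (no match yet)
Bit 18: prefix='101' -> emit 'n', reset
Bit 19: prefix='1' (no match yet)
Bit 20: prefix='10' (no match yet)
Bit 21: prefix='101' -> emit 'n', reset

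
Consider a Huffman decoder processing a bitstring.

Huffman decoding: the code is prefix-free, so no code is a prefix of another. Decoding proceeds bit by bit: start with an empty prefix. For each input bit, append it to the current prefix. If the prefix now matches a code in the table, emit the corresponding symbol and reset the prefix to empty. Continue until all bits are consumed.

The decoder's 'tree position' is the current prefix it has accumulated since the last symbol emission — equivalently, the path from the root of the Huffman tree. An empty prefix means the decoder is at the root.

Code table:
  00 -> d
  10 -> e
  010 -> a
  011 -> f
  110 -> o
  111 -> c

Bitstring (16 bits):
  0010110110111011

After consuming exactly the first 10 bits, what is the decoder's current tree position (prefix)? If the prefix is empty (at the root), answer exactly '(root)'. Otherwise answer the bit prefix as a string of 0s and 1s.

Bit 0: prefix='0' (no match yet)
Bit 1: prefix='00' -> emit 'd', reset
Bit 2: prefix='1' (no match yet)
Bit 3: prefix='10' -> emit 'e', reset
Bit 4: prefix='1' (no match yet)
Bit 5: prefix='11' (no match yet)
Bit 6: prefix='110' -> emit 'o', reset
Bit 7: prefix='1' (no match yet)
Bit 8: prefix='11' (no match yet)
Bit 9: prefix='110' -> emit 'o', reset

Answer: (root)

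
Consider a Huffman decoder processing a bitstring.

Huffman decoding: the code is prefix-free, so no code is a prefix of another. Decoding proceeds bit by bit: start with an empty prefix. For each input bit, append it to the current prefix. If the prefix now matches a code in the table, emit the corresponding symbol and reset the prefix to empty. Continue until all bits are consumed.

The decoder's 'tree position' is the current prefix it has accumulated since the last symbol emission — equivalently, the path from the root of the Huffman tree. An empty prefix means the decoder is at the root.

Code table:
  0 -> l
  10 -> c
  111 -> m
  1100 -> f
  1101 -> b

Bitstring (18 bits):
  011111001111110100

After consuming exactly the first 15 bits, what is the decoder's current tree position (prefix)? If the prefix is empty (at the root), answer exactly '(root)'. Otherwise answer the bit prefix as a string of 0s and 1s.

Bit 0: prefix='0' -> emit 'l', reset
Bit 1: prefix='1' (no match yet)
Bit 2: prefix='11' (no match yet)
Bit 3: prefix='111' -> emit 'm', reset
Bit 4: prefix='1' (no match yet)
Bit 5: prefix='11' (no match yet)
Bit 6: prefix='110' (no match yet)
Bit 7: prefix='1100' -> emit 'f', reset
Bit 8: prefix='1' (no match yet)
Bit 9: prefix='11' (no match yet)
Bit 10: prefix='111' -> emit 'm', reset
Bit 11: prefix='1' (no match yet)
Bit 12: prefix='11' (no match yet)
Bit 13: prefix='111' -> emit 'm', reset
Bit 14: prefix='0' -> emit 'l', reset

Answer: (root)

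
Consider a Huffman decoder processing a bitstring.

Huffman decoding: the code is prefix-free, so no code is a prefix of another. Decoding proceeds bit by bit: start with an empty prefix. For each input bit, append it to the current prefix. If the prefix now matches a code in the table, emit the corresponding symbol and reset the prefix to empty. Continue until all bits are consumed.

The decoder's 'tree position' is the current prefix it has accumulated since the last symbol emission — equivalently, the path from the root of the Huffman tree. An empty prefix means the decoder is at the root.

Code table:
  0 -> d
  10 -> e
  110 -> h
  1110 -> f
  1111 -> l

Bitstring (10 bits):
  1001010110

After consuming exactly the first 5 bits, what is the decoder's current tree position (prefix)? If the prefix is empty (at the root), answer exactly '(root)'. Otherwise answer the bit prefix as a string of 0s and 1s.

Answer: (root)

Derivation:
Bit 0: prefix='1' (no match yet)
Bit 1: prefix='10' -> emit 'e', reset
Bit 2: prefix='0' -> emit 'd', reset
Bit 3: prefix='1' (no match yet)
Bit 4: prefix='10' -> emit 'e', reset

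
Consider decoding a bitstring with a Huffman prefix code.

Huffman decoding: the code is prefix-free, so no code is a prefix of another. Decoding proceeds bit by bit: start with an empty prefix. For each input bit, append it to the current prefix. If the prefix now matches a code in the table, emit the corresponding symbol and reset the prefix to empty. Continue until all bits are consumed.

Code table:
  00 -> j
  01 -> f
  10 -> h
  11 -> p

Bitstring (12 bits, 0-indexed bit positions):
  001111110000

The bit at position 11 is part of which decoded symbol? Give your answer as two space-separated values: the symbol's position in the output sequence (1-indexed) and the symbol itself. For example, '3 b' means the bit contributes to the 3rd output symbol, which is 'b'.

Answer: 6 j

Derivation:
Bit 0: prefix='0' (no match yet)
Bit 1: prefix='00' -> emit 'j', reset
Bit 2: prefix='1' (no match yet)
Bit 3: prefix='11' -> emit 'p', reset
Bit 4: prefix='1' (no match yet)
Bit 5: prefix='11' -> emit 'p', reset
Bit 6: prefix='1' (no match yet)
Bit 7: prefix='11' -> emit 'p', reset
Bit 8: prefix='0' (no match yet)
Bit 9: prefix='00' -> emit 'j', reset
Bit 10: prefix='0' (no match yet)
Bit 11: prefix='00' -> emit 'j', reset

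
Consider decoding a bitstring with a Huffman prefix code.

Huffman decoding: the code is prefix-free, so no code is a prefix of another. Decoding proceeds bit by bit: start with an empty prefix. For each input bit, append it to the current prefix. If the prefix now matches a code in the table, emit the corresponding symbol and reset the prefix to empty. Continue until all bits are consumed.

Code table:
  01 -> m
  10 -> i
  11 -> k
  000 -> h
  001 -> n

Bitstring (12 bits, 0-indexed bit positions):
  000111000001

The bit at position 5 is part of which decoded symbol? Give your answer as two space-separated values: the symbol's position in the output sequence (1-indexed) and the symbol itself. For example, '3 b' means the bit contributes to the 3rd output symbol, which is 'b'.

Answer: 3 i

Derivation:
Bit 0: prefix='0' (no match yet)
Bit 1: prefix='00' (no match yet)
Bit 2: prefix='000' -> emit 'h', reset
Bit 3: prefix='1' (no match yet)
Bit 4: prefix='11' -> emit 'k', reset
Bit 5: prefix='1' (no match yet)
Bit 6: prefix='10' -> emit 'i', reset
Bit 7: prefix='0' (no match yet)
Bit 8: prefix='00' (no match yet)
Bit 9: prefix='000' -> emit 'h', reset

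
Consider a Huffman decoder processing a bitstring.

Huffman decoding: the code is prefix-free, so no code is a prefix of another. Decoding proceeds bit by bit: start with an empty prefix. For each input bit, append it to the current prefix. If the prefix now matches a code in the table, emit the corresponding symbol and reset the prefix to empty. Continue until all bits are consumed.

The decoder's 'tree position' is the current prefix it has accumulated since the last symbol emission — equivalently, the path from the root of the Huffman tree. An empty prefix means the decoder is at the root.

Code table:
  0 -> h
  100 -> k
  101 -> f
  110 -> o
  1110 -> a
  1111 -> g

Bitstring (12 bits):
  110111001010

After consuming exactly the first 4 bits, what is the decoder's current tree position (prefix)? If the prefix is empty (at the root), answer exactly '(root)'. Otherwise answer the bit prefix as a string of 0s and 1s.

Answer: 1

Derivation:
Bit 0: prefix='1' (no match yet)
Bit 1: prefix='11' (no match yet)
Bit 2: prefix='110' -> emit 'o', reset
Bit 3: prefix='1' (no match yet)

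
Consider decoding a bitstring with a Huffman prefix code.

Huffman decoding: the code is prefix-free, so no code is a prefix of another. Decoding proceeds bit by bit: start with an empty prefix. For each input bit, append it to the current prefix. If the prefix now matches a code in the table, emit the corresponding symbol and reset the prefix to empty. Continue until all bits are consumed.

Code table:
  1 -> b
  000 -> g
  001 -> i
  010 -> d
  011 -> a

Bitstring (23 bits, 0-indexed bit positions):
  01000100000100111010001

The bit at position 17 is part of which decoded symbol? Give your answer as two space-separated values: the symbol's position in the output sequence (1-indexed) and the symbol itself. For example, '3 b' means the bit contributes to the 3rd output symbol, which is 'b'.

Bit 0: prefix='0' (no match yet)
Bit 1: prefix='01' (no match yet)
Bit 2: prefix='010' -> emit 'd', reset
Bit 3: prefix='0' (no match yet)
Bit 4: prefix='00' (no match yet)
Bit 5: prefix='001' -> emit 'i', reset
Bit 6: prefix='0' (no match yet)
Bit 7: prefix='00' (no match yet)
Bit 8: prefix='000' -> emit 'g', reset
Bit 9: prefix='0' (no match yet)
Bit 10: prefix='00' (no match yet)
Bit 11: prefix='001' -> emit 'i', reset
Bit 12: prefix='0' (no match yet)
Bit 13: prefix='00' (no match yet)
Bit 14: prefix='001' -> emit 'i', reset
Bit 15: prefix='1' -> emit 'b', reset
Bit 16: prefix='1' -> emit 'b', reset
Bit 17: prefix='0' (no match yet)
Bit 18: prefix='01' (no match yet)
Bit 19: prefix='010' -> emit 'd', reset
Bit 20: prefix='0' (no match yet)
Bit 21: prefix='00' (no match yet)

Answer: 8 d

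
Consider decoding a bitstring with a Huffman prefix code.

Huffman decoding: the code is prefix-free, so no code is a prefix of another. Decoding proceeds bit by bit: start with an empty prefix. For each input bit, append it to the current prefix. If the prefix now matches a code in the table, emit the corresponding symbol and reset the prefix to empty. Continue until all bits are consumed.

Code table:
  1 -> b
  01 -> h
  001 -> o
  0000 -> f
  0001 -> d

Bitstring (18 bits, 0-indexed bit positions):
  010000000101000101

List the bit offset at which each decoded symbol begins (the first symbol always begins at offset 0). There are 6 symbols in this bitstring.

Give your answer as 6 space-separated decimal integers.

Bit 0: prefix='0' (no match yet)
Bit 1: prefix='01' -> emit 'h', reset
Bit 2: prefix='0' (no match yet)
Bit 3: prefix='00' (no match yet)
Bit 4: prefix='000' (no match yet)
Bit 5: prefix='0000' -> emit 'f', reset
Bit 6: prefix='0' (no match yet)
Bit 7: prefix='00' (no match yet)
Bit 8: prefix='000' (no match yet)
Bit 9: prefix='0001' -> emit 'd', reset
Bit 10: prefix='0' (no match yet)
Bit 11: prefix='01' -> emit 'h', reset
Bit 12: prefix='0' (no match yet)
Bit 13: prefix='00' (no match yet)
Bit 14: prefix='000' (no match yet)
Bit 15: prefix='0001' -> emit 'd', reset
Bit 16: prefix='0' (no match yet)
Bit 17: prefix='01' -> emit 'h', reset

Answer: 0 2 6 10 12 16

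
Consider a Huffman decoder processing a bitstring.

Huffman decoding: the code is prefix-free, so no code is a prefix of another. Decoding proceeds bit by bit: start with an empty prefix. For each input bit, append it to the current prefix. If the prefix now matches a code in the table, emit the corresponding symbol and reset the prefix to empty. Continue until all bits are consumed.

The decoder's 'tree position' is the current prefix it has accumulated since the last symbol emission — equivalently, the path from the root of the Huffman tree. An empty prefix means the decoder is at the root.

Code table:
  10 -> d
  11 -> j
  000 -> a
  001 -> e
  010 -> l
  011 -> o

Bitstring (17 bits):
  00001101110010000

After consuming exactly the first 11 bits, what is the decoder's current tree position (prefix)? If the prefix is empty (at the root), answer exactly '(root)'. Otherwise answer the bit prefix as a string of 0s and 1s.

Bit 0: prefix='0' (no match yet)
Bit 1: prefix='00' (no match yet)
Bit 2: prefix='000' -> emit 'a', reset
Bit 3: prefix='0' (no match yet)
Bit 4: prefix='01' (no match yet)
Bit 5: prefix='011' -> emit 'o', reset
Bit 6: prefix='0' (no match yet)
Bit 7: prefix='01' (no match yet)
Bit 8: prefix='011' -> emit 'o', reset
Bit 9: prefix='1' (no match yet)
Bit 10: prefix='10' -> emit 'd', reset

Answer: (root)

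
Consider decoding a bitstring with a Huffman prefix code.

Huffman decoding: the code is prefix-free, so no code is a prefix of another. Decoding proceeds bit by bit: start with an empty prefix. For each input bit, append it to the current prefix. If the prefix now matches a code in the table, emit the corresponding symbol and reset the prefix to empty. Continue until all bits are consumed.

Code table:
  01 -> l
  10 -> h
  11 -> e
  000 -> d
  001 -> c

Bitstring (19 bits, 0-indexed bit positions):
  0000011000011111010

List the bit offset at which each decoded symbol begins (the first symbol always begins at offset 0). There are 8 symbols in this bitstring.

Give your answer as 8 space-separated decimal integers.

Bit 0: prefix='0' (no match yet)
Bit 1: prefix='00' (no match yet)
Bit 2: prefix='000' -> emit 'd', reset
Bit 3: prefix='0' (no match yet)
Bit 4: prefix='00' (no match yet)
Bit 5: prefix='001' -> emit 'c', reset
Bit 6: prefix='1' (no match yet)
Bit 7: prefix='10' -> emit 'h', reset
Bit 8: prefix='0' (no match yet)
Bit 9: prefix='00' (no match yet)
Bit 10: prefix='000' -> emit 'd', reset
Bit 11: prefix='1' (no match yet)
Bit 12: prefix='11' -> emit 'e', reset
Bit 13: prefix='1' (no match yet)
Bit 14: prefix='11' -> emit 'e', reset
Bit 15: prefix='1' (no match yet)
Bit 16: prefix='10' -> emit 'h', reset
Bit 17: prefix='1' (no match yet)
Bit 18: prefix='10' -> emit 'h', reset

Answer: 0 3 6 8 11 13 15 17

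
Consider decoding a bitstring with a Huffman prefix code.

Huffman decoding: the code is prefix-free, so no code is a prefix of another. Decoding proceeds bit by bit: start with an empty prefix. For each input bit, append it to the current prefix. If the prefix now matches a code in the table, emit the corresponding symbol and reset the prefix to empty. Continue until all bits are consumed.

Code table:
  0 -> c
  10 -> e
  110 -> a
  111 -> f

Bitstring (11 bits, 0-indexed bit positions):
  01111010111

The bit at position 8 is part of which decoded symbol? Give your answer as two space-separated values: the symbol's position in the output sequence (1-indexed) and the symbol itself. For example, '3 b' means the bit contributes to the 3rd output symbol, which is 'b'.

Bit 0: prefix='0' -> emit 'c', reset
Bit 1: prefix='1' (no match yet)
Bit 2: prefix='11' (no match yet)
Bit 3: prefix='111' -> emit 'f', reset
Bit 4: prefix='1' (no match yet)
Bit 5: prefix='10' -> emit 'e', reset
Bit 6: prefix='1' (no match yet)
Bit 7: prefix='10' -> emit 'e', reset
Bit 8: prefix='1' (no match yet)
Bit 9: prefix='11' (no match yet)
Bit 10: prefix='111' -> emit 'f', reset

Answer: 5 f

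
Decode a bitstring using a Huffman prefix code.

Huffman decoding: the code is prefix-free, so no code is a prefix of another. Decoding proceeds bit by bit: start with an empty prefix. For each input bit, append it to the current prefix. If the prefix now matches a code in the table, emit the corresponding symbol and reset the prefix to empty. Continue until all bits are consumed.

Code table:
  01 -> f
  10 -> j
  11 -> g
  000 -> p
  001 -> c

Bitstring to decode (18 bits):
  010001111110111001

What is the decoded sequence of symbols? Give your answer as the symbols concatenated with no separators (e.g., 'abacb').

Answer: fpgggfgc

Derivation:
Bit 0: prefix='0' (no match yet)
Bit 1: prefix='01' -> emit 'f', reset
Bit 2: prefix='0' (no match yet)
Bit 3: prefix='00' (no match yet)
Bit 4: prefix='000' -> emit 'p', reset
Bit 5: prefix='1' (no match yet)
Bit 6: prefix='11' -> emit 'g', reset
Bit 7: prefix='1' (no match yet)
Bit 8: prefix='11' -> emit 'g', reset
Bit 9: prefix='1' (no match yet)
Bit 10: prefix='11' -> emit 'g', reset
Bit 11: prefix='0' (no match yet)
Bit 12: prefix='01' -> emit 'f', reset
Bit 13: prefix='1' (no match yet)
Bit 14: prefix='11' -> emit 'g', reset
Bit 15: prefix='0' (no match yet)
Bit 16: prefix='00' (no match yet)
Bit 17: prefix='001' -> emit 'c', reset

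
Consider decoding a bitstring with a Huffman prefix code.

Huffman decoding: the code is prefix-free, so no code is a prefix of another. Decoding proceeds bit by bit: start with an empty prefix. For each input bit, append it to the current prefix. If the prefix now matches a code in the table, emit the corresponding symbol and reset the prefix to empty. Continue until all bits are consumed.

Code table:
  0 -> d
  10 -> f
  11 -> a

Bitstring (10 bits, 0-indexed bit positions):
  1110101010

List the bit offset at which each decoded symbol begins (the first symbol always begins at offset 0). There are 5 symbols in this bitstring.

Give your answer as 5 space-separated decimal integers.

Bit 0: prefix='1' (no match yet)
Bit 1: prefix='11' -> emit 'a', reset
Bit 2: prefix='1' (no match yet)
Bit 3: prefix='10' -> emit 'f', reset
Bit 4: prefix='1' (no match yet)
Bit 5: prefix='10' -> emit 'f', reset
Bit 6: prefix='1' (no match yet)
Bit 7: prefix='10' -> emit 'f', reset
Bit 8: prefix='1' (no match yet)
Bit 9: prefix='10' -> emit 'f', reset

Answer: 0 2 4 6 8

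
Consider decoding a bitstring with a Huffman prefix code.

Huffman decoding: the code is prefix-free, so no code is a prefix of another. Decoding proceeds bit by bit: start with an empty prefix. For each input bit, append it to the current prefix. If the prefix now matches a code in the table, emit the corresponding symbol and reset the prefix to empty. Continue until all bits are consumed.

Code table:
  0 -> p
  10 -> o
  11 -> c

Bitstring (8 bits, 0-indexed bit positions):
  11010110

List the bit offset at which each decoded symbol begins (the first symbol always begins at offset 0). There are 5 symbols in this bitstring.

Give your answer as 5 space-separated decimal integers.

Bit 0: prefix='1' (no match yet)
Bit 1: prefix='11' -> emit 'c', reset
Bit 2: prefix='0' -> emit 'p', reset
Bit 3: prefix='1' (no match yet)
Bit 4: prefix='10' -> emit 'o', reset
Bit 5: prefix='1' (no match yet)
Bit 6: prefix='11' -> emit 'c', reset
Bit 7: prefix='0' -> emit 'p', reset

Answer: 0 2 3 5 7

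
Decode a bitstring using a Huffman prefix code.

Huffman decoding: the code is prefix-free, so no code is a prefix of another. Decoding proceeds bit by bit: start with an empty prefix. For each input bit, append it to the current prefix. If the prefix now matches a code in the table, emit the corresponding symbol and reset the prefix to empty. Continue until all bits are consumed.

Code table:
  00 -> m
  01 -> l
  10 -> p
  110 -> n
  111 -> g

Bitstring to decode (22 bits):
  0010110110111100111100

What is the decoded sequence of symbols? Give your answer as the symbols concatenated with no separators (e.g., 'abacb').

Bit 0: prefix='0' (no match yet)
Bit 1: prefix='00' -> emit 'm', reset
Bit 2: prefix='1' (no match yet)
Bit 3: prefix='10' -> emit 'p', reset
Bit 4: prefix='1' (no match yet)
Bit 5: prefix='11' (no match yet)
Bit 6: prefix='110' -> emit 'n', reset
Bit 7: prefix='1' (no match yet)
Bit 8: prefix='11' (no match yet)
Bit 9: prefix='110' -> emit 'n', reset
Bit 10: prefix='1' (no match yet)
Bit 11: prefix='11' (no match yet)
Bit 12: prefix='111' -> emit 'g', reset
Bit 13: prefix='1' (no match yet)
Bit 14: prefix='10' -> emit 'p', reset
Bit 15: prefix='0' (no match yet)
Bit 16: prefix='01' -> emit 'l', reset
Bit 17: prefix='1' (no match yet)
Bit 18: prefix='11' (no match yet)
Bit 19: prefix='111' -> emit 'g', reset
Bit 20: prefix='0' (no match yet)
Bit 21: prefix='00' -> emit 'm', reset

Answer: mpnngplgm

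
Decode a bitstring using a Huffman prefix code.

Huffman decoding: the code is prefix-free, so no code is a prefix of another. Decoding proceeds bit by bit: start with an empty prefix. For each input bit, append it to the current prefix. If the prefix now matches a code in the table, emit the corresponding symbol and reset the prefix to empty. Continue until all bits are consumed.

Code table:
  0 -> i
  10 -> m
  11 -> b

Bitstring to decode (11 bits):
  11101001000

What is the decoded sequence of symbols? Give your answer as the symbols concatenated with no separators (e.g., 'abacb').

Bit 0: prefix='1' (no match yet)
Bit 1: prefix='11' -> emit 'b', reset
Bit 2: prefix='1' (no match yet)
Bit 3: prefix='10' -> emit 'm', reset
Bit 4: prefix='1' (no match yet)
Bit 5: prefix='10' -> emit 'm', reset
Bit 6: prefix='0' -> emit 'i', reset
Bit 7: prefix='1' (no match yet)
Bit 8: prefix='10' -> emit 'm', reset
Bit 9: prefix='0' -> emit 'i', reset
Bit 10: prefix='0' -> emit 'i', reset

Answer: bmmimii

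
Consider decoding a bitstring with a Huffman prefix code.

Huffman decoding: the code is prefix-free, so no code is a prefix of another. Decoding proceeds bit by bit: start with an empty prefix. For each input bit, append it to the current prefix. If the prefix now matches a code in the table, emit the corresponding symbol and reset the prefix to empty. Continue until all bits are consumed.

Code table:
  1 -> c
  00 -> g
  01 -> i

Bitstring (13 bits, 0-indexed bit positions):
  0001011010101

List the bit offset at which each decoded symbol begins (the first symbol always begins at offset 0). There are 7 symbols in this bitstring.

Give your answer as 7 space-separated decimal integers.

Bit 0: prefix='0' (no match yet)
Bit 1: prefix='00' -> emit 'g', reset
Bit 2: prefix='0' (no match yet)
Bit 3: prefix='01' -> emit 'i', reset
Bit 4: prefix='0' (no match yet)
Bit 5: prefix='01' -> emit 'i', reset
Bit 6: prefix='1' -> emit 'c', reset
Bit 7: prefix='0' (no match yet)
Bit 8: prefix='01' -> emit 'i', reset
Bit 9: prefix='0' (no match yet)
Bit 10: prefix='01' -> emit 'i', reset
Bit 11: prefix='0' (no match yet)
Bit 12: prefix='01' -> emit 'i', reset

Answer: 0 2 4 6 7 9 11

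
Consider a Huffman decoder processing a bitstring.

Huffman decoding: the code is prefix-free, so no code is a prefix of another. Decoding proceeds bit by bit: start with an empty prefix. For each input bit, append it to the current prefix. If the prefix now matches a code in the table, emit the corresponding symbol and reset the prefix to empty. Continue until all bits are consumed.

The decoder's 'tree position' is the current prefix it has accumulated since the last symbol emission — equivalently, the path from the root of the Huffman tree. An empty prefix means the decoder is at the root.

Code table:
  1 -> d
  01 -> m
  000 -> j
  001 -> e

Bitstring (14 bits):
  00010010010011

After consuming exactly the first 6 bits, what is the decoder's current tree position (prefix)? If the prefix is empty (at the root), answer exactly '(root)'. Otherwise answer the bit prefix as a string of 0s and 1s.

Answer: 00

Derivation:
Bit 0: prefix='0' (no match yet)
Bit 1: prefix='00' (no match yet)
Bit 2: prefix='000' -> emit 'j', reset
Bit 3: prefix='1' -> emit 'd', reset
Bit 4: prefix='0' (no match yet)
Bit 5: prefix='00' (no match yet)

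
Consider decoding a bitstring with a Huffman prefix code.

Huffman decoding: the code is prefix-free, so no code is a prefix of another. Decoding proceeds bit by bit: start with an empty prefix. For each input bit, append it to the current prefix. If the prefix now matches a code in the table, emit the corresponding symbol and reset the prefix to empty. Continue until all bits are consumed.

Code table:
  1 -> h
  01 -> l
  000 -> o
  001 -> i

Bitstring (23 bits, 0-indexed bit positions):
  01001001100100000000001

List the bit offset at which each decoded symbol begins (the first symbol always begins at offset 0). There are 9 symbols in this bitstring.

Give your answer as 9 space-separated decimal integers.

Bit 0: prefix='0' (no match yet)
Bit 1: prefix='01' -> emit 'l', reset
Bit 2: prefix='0' (no match yet)
Bit 3: prefix='00' (no match yet)
Bit 4: prefix='001' -> emit 'i', reset
Bit 5: prefix='0' (no match yet)
Bit 6: prefix='00' (no match yet)
Bit 7: prefix='001' -> emit 'i', reset
Bit 8: prefix='1' -> emit 'h', reset
Bit 9: prefix='0' (no match yet)
Bit 10: prefix='00' (no match yet)
Bit 11: prefix='001' -> emit 'i', reset
Bit 12: prefix='0' (no match yet)
Bit 13: prefix='00' (no match yet)
Bit 14: prefix='000' -> emit 'o', reset
Bit 15: prefix='0' (no match yet)
Bit 16: prefix='00' (no match yet)
Bit 17: prefix='000' -> emit 'o', reset
Bit 18: prefix='0' (no match yet)
Bit 19: prefix='00' (no match yet)
Bit 20: prefix='000' -> emit 'o', reset
Bit 21: prefix='0' (no match yet)
Bit 22: prefix='01' -> emit 'l', reset

Answer: 0 2 5 8 9 12 15 18 21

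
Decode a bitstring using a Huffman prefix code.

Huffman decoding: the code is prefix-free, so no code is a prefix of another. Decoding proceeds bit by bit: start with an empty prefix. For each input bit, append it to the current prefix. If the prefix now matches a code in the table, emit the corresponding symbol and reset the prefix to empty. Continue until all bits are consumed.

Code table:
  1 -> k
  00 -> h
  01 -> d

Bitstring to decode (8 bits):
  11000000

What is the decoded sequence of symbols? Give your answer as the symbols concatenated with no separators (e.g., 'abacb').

Bit 0: prefix='1' -> emit 'k', reset
Bit 1: prefix='1' -> emit 'k', reset
Bit 2: prefix='0' (no match yet)
Bit 3: prefix='00' -> emit 'h', reset
Bit 4: prefix='0' (no match yet)
Bit 5: prefix='00' -> emit 'h', reset
Bit 6: prefix='0' (no match yet)
Bit 7: prefix='00' -> emit 'h', reset

Answer: kkhhh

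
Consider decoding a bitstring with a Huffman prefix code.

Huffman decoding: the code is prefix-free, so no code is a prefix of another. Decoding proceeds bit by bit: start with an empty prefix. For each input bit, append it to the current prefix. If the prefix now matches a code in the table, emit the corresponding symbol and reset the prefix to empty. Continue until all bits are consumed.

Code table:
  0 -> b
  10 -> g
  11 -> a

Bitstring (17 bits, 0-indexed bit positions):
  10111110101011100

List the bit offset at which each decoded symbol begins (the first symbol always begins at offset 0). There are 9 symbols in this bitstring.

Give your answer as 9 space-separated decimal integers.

Answer: 0 2 4 6 8 10 12 14 16

Derivation:
Bit 0: prefix='1' (no match yet)
Bit 1: prefix='10' -> emit 'g', reset
Bit 2: prefix='1' (no match yet)
Bit 3: prefix='11' -> emit 'a', reset
Bit 4: prefix='1' (no match yet)
Bit 5: prefix='11' -> emit 'a', reset
Bit 6: prefix='1' (no match yet)
Bit 7: prefix='10' -> emit 'g', reset
Bit 8: prefix='1' (no match yet)
Bit 9: prefix='10' -> emit 'g', reset
Bit 10: prefix='1' (no match yet)
Bit 11: prefix='10' -> emit 'g', reset
Bit 12: prefix='1' (no match yet)
Bit 13: prefix='11' -> emit 'a', reset
Bit 14: prefix='1' (no match yet)
Bit 15: prefix='10' -> emit 'g', reset
Bit 16: prefix='0' -> emit 'b', reset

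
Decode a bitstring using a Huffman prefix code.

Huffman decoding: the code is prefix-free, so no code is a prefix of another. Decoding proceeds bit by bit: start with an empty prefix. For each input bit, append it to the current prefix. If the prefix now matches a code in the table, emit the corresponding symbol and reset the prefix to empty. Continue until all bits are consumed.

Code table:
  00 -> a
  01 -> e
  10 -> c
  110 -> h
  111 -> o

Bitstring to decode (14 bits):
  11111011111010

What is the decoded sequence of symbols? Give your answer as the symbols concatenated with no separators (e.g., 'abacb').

Bit 0: prefix='1' (no match yet)
Bit 1: prefix='11' (no match yet)
Bit 2: prefix='111' -> emit 'o', reset
Bit 3: prefix='1' (no match yet)
Bit 4: prefix='11' (no match yet)
Bit 5: prefix='110' -> emit 'h', reset
Bit 6: prefix='1' (no match yet)
Bit 7: prefix='11' (no match yet)
Bit 8: prefix='111' -> emit 'o', reset
Bit 9: prefix='1' (no match yet)
Bit 10: prefix='11' (no match yet)
Bit 11: prefix='110' -> emit 'h', reset
Bit 12: prefix='1' (no match yet)
Bit 13: prefix='10' -> emit 'c', reset

Answer: ohohc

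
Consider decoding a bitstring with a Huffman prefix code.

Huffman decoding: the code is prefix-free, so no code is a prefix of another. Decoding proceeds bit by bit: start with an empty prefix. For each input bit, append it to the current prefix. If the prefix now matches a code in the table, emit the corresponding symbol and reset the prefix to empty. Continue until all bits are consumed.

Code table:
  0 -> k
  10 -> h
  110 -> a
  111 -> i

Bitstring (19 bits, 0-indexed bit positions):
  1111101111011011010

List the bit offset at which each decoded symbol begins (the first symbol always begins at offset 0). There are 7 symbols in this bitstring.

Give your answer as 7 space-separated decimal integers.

Bit 0: prefix='1' (no match yet)
Bit 1: prefix='11' (no match yet)
Bit 2: prefix='111' -> emit 'i', reset
Bit 3: prefix='1' (no match yet)
Bit 4: prefix='11' (no match yet)
Bit 5: prefix='110' -> emit 'a', reset
Bit 6: prefix='1' (no match yet)
Bit 7: prefix='11' (no match yet)
Bit 8: prefix='111' -> emit 'i', reset
Bit 9: prefix='1' (no match yet)
Bit 10: prefix='10' -> emit 'h', reset
Bit 11: prefix='1' (no match yet)
Bit 12: prefix='11' (no match yet)
Bit 13: prefix='110' -> emit 'a', reset
Bit 14: prefix='1' (no match yet)
Bit 15: prefix='11' (no match yet)
Bit 16: prefix='110' -> emit 'a', reset
Bit 17: prefix='1' (no match yet)
Bit 18: prefix='10' -> emit 'h', reset

Answer: 0 3 6 9 11 14 17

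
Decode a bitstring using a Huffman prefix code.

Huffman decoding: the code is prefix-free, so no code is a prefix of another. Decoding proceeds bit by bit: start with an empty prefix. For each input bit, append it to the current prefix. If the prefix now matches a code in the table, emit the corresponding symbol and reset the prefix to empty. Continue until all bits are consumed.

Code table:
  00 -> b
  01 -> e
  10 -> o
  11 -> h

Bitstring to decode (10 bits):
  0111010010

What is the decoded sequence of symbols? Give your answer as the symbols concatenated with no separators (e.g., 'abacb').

Bit 0: prefix='0' (no match yet)
Bit 1: prefix='01' -> emit 'e', reset
Bit 2: prefix='1' (no match yet)
Bit 3: prefix='11' -> emit 'h', reset
Bit 4: prefix='0' (no match yet)
Bit 5: prefix='01' -> emit 'e', reset
Bit 6: prefix='0' (no match yet)
Bit 7: prefix='00' -> emit 'b', reset
Bit 8: prefix='1' (no match yet)
Bit 9: prefix='10' -> emit 'o', reset

Answer: ehebo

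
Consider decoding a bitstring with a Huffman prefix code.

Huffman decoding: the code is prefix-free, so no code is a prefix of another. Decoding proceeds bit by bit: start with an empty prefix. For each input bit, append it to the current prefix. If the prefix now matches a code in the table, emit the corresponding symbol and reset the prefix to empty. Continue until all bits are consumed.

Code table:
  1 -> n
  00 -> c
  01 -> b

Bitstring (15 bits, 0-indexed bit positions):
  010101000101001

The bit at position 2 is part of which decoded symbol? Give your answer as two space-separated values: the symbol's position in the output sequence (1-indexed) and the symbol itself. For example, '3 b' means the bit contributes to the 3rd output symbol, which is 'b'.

Answer: 2 b

Derivation:
Bit 0: prefix='0' (no match yet)
Bit 1: prefix='01' -> emit 'b', reset
Bit 2: prefix='0' (no match yet)
Bit 3: prefix='01' -> emit 'b', reset
Bit 4: prefix='0' (no match yet)
Bit 5: prefix='01' -> emit 'b', reset
Bit 6: prefix='0' (no match yet)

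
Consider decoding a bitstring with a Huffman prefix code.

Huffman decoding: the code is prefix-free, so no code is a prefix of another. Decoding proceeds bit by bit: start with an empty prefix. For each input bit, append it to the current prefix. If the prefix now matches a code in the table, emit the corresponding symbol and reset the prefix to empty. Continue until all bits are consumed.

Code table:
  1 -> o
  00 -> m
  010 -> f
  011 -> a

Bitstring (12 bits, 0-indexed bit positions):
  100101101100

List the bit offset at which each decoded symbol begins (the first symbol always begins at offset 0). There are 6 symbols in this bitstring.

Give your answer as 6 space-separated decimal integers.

Answer: 0 1 3 4 7 10

Derivation:
Bit 0: prefix='1' -> emit 'o', reset
Bit 1: prefix='0' (no match yet)
Bit 2: prefix='00' -> emit 'm', reset
Bit 3: prefix='1' -> emit 'o', reset
Bit 4: prefix='0' (no match yet)
Bit 5: prefix='01' (no match yet)
Bit 6: prefix='011' -> emit 'a', reset
Bit 7: prefix='0' (no match yet)
Bit 8: prefix='01' (no match yet)
Bit 9: prefix='011' -> emit 'a', reset
Bit 10: prefix='0' (no match yet)
Bit 11: prefix='00' -> emit 'm', reset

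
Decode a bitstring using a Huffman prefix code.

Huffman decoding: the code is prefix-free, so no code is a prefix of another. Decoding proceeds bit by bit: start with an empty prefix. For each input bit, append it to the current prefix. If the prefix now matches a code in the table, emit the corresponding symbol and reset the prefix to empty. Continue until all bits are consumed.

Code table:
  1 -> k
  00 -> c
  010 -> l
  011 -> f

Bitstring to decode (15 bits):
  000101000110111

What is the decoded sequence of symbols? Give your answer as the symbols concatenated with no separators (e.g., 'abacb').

Answer: clkcffk

Derivation:
Bit 0: prefix='0' (no match yet)
Bit 1: prefix='00' -> emit 'c', reset
Bit 2: prefix='0' (no match yet)
Bit 3: prefix='01' (no match yet)
Bit 4: prefix='010' -> emit 'l', reset
Bit 5: prefix='1' -> emit 'k', reset
Bit 6: prefix='0' (no match yet)
Bit 7: prefix='00' -> emit 'c', reset
Bit 8: prefix='0' (no match yet)
Bit 9: prefix='01' (no match yet)
Bit 10: prefix='011' -> emit 'f', reset
Bit 11: prefix='0' (no match yet)
Bit 12: prefix='01' (no match yet)
Bit 13: prefix='011' -> emit 'f', reset
Bit 14: prefix='1' -> emit 'k', reset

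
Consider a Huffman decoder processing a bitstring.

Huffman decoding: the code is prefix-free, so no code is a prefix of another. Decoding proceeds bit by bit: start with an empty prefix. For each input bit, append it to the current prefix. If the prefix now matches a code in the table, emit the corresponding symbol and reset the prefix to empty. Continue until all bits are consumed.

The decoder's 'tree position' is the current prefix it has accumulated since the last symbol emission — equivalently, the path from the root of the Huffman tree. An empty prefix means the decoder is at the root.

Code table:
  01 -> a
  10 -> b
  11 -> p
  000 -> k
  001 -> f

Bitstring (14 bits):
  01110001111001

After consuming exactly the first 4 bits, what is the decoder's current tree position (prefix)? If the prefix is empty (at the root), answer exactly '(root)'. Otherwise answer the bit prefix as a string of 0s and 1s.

Answer: (root)

Derivation:
Bit 0: prefix='0' (no match yet)
Bit 1: prefix='01' -> emit 'a', reset
Bit 2: prefix='1' (no match yet)
Bit 3: prefix='11' -> emit 'p', reset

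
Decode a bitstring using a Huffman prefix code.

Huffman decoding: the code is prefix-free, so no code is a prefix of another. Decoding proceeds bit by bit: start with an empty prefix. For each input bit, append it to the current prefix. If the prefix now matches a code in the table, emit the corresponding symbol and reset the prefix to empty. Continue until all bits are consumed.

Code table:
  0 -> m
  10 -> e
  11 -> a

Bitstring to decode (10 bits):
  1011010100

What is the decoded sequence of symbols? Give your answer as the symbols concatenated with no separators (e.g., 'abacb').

Bit 0: prefix='1' (no match yet)
Bit 1: prefix='10' -> emit 'e', reset
Bit 2: prefix='1' (no match yet)
Bit 3: prefix='11' -> emit 'a', reset
Bit 4: prefix='0' -> emit 'm', reset
Bit 5: prefix='1' (no match yet)
Bit 6: prefix='10' -> emit 'e', reset
Bit 7: prefix='1' (no match yet)
Bit 8: prefix='10' -> emit 'e', reset
Bit 9: prefix='0' -> emit 'm', reset

Answer: eameem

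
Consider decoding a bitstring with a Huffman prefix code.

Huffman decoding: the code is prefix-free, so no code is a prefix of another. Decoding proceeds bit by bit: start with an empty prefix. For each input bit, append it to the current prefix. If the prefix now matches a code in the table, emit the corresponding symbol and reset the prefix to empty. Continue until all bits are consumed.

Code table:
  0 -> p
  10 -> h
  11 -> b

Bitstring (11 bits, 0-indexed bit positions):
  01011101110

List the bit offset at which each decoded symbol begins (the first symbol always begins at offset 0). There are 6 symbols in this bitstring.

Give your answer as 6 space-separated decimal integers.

Bit 0: prefix='0' -> emit 'p', reset
Bit 1: prefix='1' (no match yet)
Bit 2: prefix='10' -> emit 'h', reset
Bit 3: prefix='1' (no match yet)
Bit 4: prefix='11' -> emit 'b', reset
Bit 5: prefix='1' (no match yet)
Bit 6: prefix='10' -> emit 'h', reset
Bit 7: prefix='1' (no match yet)
Bit 8: prefix='11' -> emit 'b', reset
Bit 9: prefix='1' (no match yet)
Bit 10: prefix='10' -> emit 'h', reset

Answer: 0 1 3 5 7 9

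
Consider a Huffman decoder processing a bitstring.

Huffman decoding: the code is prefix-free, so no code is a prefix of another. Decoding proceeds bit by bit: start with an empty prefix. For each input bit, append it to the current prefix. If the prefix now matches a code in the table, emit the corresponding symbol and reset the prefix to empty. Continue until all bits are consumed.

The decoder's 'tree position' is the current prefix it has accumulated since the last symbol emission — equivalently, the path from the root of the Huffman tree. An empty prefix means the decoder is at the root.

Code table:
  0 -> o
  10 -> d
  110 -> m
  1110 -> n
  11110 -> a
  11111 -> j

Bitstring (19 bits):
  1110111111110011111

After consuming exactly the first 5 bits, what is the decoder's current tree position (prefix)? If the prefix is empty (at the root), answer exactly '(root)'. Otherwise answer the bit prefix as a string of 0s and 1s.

Answer: 1

Derivation:
Bit 0: prefix='1' (no match yet)
Bit 1: prefix='11' (no match yet)
Bit 2: prefix='111' (no match yet)
Bit 3: prefix='1110' -> emit 'n', reset
Bit 4: prefix='1' (no match yet)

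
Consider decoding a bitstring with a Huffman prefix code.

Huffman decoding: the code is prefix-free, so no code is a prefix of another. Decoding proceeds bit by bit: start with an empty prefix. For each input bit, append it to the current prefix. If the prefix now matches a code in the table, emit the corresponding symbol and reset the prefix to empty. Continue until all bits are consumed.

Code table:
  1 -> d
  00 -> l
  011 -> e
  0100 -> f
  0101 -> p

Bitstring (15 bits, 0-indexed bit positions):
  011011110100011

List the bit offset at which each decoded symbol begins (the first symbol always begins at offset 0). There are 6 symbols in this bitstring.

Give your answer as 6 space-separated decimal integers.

Bit 0: prefix='0' (no match yet)
Bit 1: prefix='01' (no match yet)
Bit 2: prefix='011' -> emit 'e', reset
Bit 3: prefix='0' (no match yet)
Bit 4: prefix='01' (no match yet)
Bit 5: prefix='011' -> emit 'e', reset
Bit 6: prefix='1' -> emit 'd', reset
Bit 7: prefix='1' -> emit 'd', reset
Bit 8: prefix='0' (no match yet)
Bit 9: prefix='01' (no match yet)
Bit 10: prefix='010' (no match yet)
Bit 11: prefix='0100' -> emit 'f', reset
Bit 12: prefix='0' (no match yet)
Bit 13: prefix='01' (no match yet)
Bit 14: prefix='011' -> emit 'e', reset

Answer: 0 3 6 7 8 12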